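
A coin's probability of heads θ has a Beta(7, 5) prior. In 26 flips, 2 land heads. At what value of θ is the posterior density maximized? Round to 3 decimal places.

0.222

Posterior: Beta(7+2, 5+24) = Beta(9, 29).
Mode = (9−1)/(9+29−2) = 8/36 = 0.222.
Mean = 9/(9+29) = 9/38 = 0.237.
This is the posterior mode — the MAP estimate.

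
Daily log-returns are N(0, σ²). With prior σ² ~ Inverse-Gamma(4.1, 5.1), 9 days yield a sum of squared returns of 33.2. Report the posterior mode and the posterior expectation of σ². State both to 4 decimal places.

posterior mode = 2.2604, posterior expectation = 2.8553

Posterior: Inverse-Gamma(shape = 4.1+9/2 = 8.6, scale = 5.1+33.2/2 = 21.7).
Mode = β/(α+1) = 21.7/9.6 = 2.2604.
Mean = β/(α−1) = 21.7/7.6 = 2.8553.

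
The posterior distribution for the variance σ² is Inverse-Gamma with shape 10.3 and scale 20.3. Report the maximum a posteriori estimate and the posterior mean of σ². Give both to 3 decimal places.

Mode = β/(α+1) = 20.3/11.3 = 1.796.
Mean = β/(α−1) = 20.3/9.3 = 2.183.
Right-skewed posterior ⇒ mode < mean.

MAP = 1.796, posterior mean = 2.183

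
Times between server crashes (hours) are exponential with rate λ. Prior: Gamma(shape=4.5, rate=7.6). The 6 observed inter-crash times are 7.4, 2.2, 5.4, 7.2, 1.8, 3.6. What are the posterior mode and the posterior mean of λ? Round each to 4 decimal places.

Σ times = 27.6. Posterior: Gamma(shape = 4.5+6 = 10.5, rate = 7.6+27.6 = 35.2).
Mode = (α−1)/β = 9.5/35.2 = 0.2699.
Mean = α/β = 10.5/35.2 = 0.2983.

λ_MAP = 0.2699, E[λ|data] = 0.2983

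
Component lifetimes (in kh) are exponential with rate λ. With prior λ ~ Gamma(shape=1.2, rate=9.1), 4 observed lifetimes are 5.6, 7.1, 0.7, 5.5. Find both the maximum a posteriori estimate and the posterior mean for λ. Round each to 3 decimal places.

Σ times = 18.9. Posterior: Gamma(shape = 1.2+4 = 5.2, rate = 9.1+18.9 = 28.0).
Mode = (α−1)/β = 4.2/28.0 = 0.150.
Mean = α/β = 5.2/28.0 = 0.186.

λ_MAP = 0.150, E[λ|data] = 0.186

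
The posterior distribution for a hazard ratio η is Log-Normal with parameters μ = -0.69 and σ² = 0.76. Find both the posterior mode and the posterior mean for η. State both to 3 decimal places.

η_MAP = 0.235, E[η|data] = 0.733

Mode = exp(μ − σ²) = exp(-1.45) = 0.235.
Mean = exp(μ + σ²/2) = exp(-0.310) = 0.733.
The posterior is right-skewed, so the mean exceeds the mode.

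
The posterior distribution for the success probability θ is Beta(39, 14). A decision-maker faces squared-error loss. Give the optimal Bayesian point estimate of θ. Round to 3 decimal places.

Mode = (39−1)/(39+14−2) = 38/51 = 0.745.
Mean = 39/(39+14) = 39/53 = 0.736.
Squared-error loss ⇒ the optimal estimator is the posterior mean.

0.736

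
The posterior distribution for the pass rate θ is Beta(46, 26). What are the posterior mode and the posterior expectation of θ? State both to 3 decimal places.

MAP = 0.643, posterior mean = 0.639

Mode = (46−1)/(46+26−2) = 45/70 = 0.643.
Mean = 46/(46+26) = 46/72 = 0.639.
Left-skewed posterior ⇒ mean < mode.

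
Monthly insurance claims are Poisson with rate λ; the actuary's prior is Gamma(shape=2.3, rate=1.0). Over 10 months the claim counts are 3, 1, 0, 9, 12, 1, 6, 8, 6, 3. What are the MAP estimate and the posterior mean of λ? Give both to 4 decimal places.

Σ counts = 49. Posterior: Gamma(shape = 2.3+49 = 51.3, rate = 1.0+10 = 11.0).
Mode = (α−1)/β = 50.3/11.0 = 4.5727.
Mean = α/β = 51.3/11.0 = 4.6636.

MAP = 4.5727, posterior mean = 4.6636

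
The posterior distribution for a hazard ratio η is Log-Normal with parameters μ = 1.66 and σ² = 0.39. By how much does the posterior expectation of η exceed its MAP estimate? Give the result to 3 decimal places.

2.831

Mode = exp(μ − σ²) = exp(1.27) = 3.561.
Mean = exp(μ + σ²/2) = exp(1.855) = 6.392.
Difference = 6.392 − 3.561 = 2.831.
Mean > mode: the posterior has a right tail.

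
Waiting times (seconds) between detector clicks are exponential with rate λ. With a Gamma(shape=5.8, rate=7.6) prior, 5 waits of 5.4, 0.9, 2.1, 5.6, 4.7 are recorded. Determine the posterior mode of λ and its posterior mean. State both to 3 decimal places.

Σ times = 18.7. Posterior: Gamma(shape = 5.8+5 = 10.8, rate = 7.6+18.7 = 26.3).
Mode = (α−1)/β = 9.8/26.3 = 0.373.
Mean = α/β = 10.8/26.3 = 0.411.

MAP = 0.373; posterior mean = 0.411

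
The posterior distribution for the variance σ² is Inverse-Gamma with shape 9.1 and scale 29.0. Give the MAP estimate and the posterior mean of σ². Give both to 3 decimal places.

Mode = β/(α+1) = 29.0/10.1 = 2.871.
Mean = β/(α−1) = 29.0/8.1 = 3.580.

σ²_MAP = 2.871, E[σ²|data] = 3.580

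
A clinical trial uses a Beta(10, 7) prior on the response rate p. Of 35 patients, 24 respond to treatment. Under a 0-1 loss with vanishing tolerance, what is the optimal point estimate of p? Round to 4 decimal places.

0.6600

Posterior: Beta(10+24, 7+11) = Beta(34, 18).
Mode = (34−1)/(34+18−2) = 33/50 = 0.6600.
Mean = 34/(34+18) = 34/52 = 0.6538.
This is the posterior mode — the MAP estimate.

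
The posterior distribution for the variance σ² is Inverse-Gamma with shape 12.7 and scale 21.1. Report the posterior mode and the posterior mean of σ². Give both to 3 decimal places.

Mode = β/(α+1) = 21.1/13.7 = 1.540.
Mean = β/(α−1) = 21.1/11.7 = 1.803.
Right-skewed posterior ⇒ mode < mean.

MAP = 1.540; posterior mean = 1.803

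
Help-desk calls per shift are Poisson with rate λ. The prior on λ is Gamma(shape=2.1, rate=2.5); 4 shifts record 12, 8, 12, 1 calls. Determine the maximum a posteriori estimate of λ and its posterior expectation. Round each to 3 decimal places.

MAP = 5.246, posterior mean = 5.400

Σ counts = 33. Posterior: Gamma(shape = 2.1+33 = 35.1, rate = 2.5+4 = 6.5).
Mode = (α−1)/β = 34.1/6.5 = 5.246.
Mean = α/β = 35.1/6.5 = 5.400.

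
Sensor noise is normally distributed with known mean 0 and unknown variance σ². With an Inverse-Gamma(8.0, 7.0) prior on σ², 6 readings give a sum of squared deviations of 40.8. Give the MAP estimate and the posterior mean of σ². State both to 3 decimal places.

Posterior: Inverse-Gamma(shape = 8.0+6/2 = 11.0, scale = 7.0+40.8/2 = 27.4).
Mode = β/(α+1) = 27.4/12.0 = 2.283.
Mean = β/(α−1) = 27.4/10.0 = 2.740.
The mean is pulled above the mode by the posterior's right skew.

σ²_MAP = 2.283, E[σ²|data] = 2.740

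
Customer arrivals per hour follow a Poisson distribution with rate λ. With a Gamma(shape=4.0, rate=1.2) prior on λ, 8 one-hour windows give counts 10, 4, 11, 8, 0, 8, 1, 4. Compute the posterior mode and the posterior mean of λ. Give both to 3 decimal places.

posterior mode = 5.326, posterior mean = 5.435

Σ counts = 46. Posterior: Gamma(shape = 4.0+46 = 50.0, rate = 1.2+8 = 9.2).
Mode = (α−1)/β = 49.0/9.2 = 5.326.
Mean = α/β = 50.0/9.2 = 5.435.
The posterior is right-skewed, so the mean exceeds the mode.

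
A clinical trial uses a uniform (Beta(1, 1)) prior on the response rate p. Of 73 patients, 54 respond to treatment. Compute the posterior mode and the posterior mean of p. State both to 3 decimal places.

Posterior: Beta(1+54, 1+19) = Beta(55, 20).
Mode = (55−1)/(55+20−2) = 54/73 = 0.740.
Mean = 55/(55+20) = 55/75 = 0.733.
Left-skewed posterior ⇒ mean < mode.

MAP: 0.740. Posterior mean: 0.733.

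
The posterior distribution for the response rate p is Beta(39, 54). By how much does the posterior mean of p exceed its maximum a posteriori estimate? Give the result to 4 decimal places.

Mode = (39−1)/(39+54−2) = 38/91 = 0.4176.
Mean = 39/(39+54) = 39/93 = 0.4194.
Difference = 0.4194 − 0.4176 = 0.0018.
The posterior is right-skewed, so the mean exceeds the mode.

0.0018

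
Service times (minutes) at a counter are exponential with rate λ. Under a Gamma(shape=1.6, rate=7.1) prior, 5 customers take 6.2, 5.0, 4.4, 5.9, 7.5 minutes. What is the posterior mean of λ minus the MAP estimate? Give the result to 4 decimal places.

Σ times = 29.0. Posterior: Gamma(shape = 1.6+5 = 6.6, rate = 7.1+29.0 = 36.1).
Mode = (α−1)/β = 5.6/36.1 = 0.1551.
Mean = α/β = 6.6/36.1 = 0.1828.
Difference = 0.1828 − 0.1551 = 0.0277.
Right-skewed posterior ⇒ mode < mean.

0.0277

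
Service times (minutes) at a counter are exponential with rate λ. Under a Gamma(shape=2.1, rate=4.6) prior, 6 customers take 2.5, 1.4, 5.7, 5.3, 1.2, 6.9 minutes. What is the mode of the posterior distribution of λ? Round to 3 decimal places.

0.257

Σ times = 23.0. Posterior: Gamma(shape = 2.1+6 = 8.1, rate = 4.6+23.0 = 27.6).
Mode = (α−1)/β = 7.1/27.6 = 0.257.
Mean = α/β = 8.1/27.6 = 0.293.
This is the posterior mode — the MAP estimate.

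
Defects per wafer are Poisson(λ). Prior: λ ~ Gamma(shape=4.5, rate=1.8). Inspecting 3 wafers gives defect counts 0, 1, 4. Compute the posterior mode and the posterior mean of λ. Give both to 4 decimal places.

λ_MAP = 1.7708, E[λ|data] = 1.9792

Σ counts = 5. Posterior: Gamma(shape = 4.5+5 = 9.5, rate = 1.8+3 = 4.8).
Mode = (α−1)/β = 8.5/4.8 = 1.7708.
Mean = α/β = 9.5/4.8 = 1.9792.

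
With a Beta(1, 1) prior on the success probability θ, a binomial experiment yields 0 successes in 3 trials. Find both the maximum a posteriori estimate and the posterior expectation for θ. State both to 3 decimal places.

Posterior: Beta(1+0, 1+3) = Beta(1, 4).
Since α = 1 ≤ 1 and β > 1, the Beta density is monotone decreasing on [0,1]; the mode is at 0.
Mean = 1/(1+4) = 0.200.
Right-skewed posterior ⇒ mode < mean.

MAP = 0.000; posterior mean = 0.200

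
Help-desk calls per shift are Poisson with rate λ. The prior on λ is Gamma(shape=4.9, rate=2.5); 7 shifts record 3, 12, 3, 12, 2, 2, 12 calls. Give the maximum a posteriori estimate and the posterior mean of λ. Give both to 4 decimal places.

Σ counts = 46. Posterior: Gamma(shape = 4.9+46 = 50.9, rate = 2.5+7 = 9.5).
Mode = (α−1)/β = 49.9/9.5 = 5.2526.
Mean = α/β = 50.9/9.5 = 5.3579.

λ_MAP = 5.2526, E[λ|data] = 5.3579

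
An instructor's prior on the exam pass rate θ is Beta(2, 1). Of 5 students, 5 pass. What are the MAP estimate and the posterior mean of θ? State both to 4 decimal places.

Posterior: Beta(2+5, 1+0) = Beta(7, 1).
Since β = 1 ≤ 1 and α > 1, the Beta density is monotone increasing on [0,1]; the mode is at 1.
Mean = 7/(7+1) = 0.8750.
The mean is pulled below the mode by the posterior's left skew.

MAP = 1.0000; posterior mean = 0.8750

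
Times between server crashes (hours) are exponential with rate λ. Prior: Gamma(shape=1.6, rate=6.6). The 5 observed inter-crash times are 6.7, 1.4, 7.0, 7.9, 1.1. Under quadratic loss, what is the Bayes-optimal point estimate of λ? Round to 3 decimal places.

0.215

Σ times = 24.1. Posterior: Gamma(shape = 1.6+5 = 6.6, rate = 6.6+24.1 = 30.7).
Mode = (α−1)/β = 5.6/30.7 = 0.182.
Mean = α/β = 6.6/30.7 = 0.215.
Quadratic loss ⇒ the optimal estimator is the posterior mean.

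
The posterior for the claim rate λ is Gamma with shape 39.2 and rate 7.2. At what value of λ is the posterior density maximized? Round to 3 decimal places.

5.306

Mode = (α−1)/β = 38.2/7.2 = 5.306.
Mean = α/β = 39.2/7.2 = 5.444.
This is the posterior mode — the MAP estimate.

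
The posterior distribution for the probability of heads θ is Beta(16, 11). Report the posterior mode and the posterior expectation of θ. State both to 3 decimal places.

posterior mode = 0.600, posterior expectation = 0.593

Mode = (16−1)/(16+11−2) = 15/25 = 0.600.
Mean = 16/(16+11) = 16/27 = 0.593.
Mode > mean: the posterior has a left tail.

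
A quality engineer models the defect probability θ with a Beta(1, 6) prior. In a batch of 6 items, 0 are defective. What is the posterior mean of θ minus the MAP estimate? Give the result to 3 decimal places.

Posterior: Beta(1+0, 6+6) = Beta(1, 12).
Since α = 1 ≤ 1 and β > 1, the Beta density is monotone decreasing on [0,1]; the mode is at 0.
Mean = 1/(1+12) = 0.077.
Difference = 0.077 − 0.000 = 0.077.

0.077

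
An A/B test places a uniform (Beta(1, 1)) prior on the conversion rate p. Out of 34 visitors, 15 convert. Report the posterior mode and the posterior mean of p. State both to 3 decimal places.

Posterior: Beta(1+15, 1+19) = Beta(16, 20).
Mode = (16−1)/(16+20−2) = 15/34 = 0.441.
With a flat prior the MAP equals the MLE, 15/34.
Mean = 16/(16+20) = 16/36 = 0.444.

p_MAP = 0.441, E[p|data] = 0.444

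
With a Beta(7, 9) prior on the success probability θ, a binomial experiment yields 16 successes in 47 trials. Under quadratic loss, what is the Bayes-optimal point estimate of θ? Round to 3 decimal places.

Posterior: Beta(7+16, 9+31) = Beta(23, 40).
Mode = (23−1)/(23+40−2) = 22/61 = 0.361.
Mean = 23/(23+40) = 23/63 = 0.365.
Quadratic loss ⇒ the optimal estimator is the posterior mean.

0.365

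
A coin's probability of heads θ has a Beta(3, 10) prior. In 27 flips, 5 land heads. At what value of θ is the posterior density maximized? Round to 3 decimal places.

0.184

Posterior: Beta(3+5, 10+22) = Beta(8, 32).
Mode = (8−1)/(8+32−2) = 7/38 = 0.184.
Mean = 8/(8+32) = 8/40 = 0.200.
This is the posterior mode — the MAP estimate.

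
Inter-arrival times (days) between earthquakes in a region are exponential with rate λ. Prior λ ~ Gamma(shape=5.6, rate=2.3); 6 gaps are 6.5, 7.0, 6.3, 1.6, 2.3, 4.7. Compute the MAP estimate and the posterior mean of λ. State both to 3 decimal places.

Σ times = 28.4. Posterior: Gamma(shape = 5.6+6 = 11.6, rate = 2.3+28.4 = 30.7).
Mode = (α−1)/β = 10.6/30.7 = 0.345.
Mean = α/β = 11.6/30.7 = 0.378.
The mean is pulled above the mode by the posterior's right skew.

MAP = 0.345; posterior mean = 0.378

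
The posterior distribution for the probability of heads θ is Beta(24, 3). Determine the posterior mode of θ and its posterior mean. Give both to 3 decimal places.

Mode = (24−1)/(24+3−2) = 23/25 = 0.920.
Mean = 24/(24+3) = 24/27 = 0.889.
Left-skewed posterior ⇒ mean < mode.

MAP = 0.920; posterior mean = 0.889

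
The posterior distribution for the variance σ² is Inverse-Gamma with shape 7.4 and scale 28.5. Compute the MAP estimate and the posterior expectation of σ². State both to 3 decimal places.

MAP: 3.393. Posterior mean: 4.453.

Mode = β/(α+1) = 28.5/8.4 = 3.393.
Mean = β/(α−1) = 28.5/6.4 = 4.453.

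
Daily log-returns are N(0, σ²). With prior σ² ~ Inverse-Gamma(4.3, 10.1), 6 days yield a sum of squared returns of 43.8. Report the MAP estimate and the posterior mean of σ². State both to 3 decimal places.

MAP = 3.855; posterior mean = 5.079

Posterior: Inverse-Gamma(shape = 4.3+6/2 = 7.3, scale = 10.1+43.8/2 = 32.0).
Mode = β/(α+1) = 32.0/8.3 = 3.855.
Mean = β/(α−1) = 32.0/6.3 = 5.079.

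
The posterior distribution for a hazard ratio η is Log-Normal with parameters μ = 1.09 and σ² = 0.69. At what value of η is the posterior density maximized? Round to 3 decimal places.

Mode = exp(μ − σ²) = exp(0.40) = 1.492.
Mean = exp(μ + σ²/2) = exp(1.435) = 4.200.
This is the posterior mode — the MAP estimate.

1.492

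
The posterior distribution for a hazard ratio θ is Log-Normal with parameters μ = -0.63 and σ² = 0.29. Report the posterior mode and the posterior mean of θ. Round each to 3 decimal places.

MAP = 0.399; posterior mean = 0.616

Mode = exp(μ − σ²) = exp(-0.92) = 0.399.
Mean = exp(μ + σ²/2) = exp(-0.485) = 0.616.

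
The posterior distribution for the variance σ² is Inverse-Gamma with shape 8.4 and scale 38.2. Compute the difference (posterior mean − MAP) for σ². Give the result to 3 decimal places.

Mode = β/(α+1) = 38.2/9.4 = 4.064.
Mean = β/(α−1) = 38.2/7.4 = 5.162.
Difference = 5.162 − 4.064 = 1.098.
The mean is pulled above the mode by the posterior's right skew.

1.098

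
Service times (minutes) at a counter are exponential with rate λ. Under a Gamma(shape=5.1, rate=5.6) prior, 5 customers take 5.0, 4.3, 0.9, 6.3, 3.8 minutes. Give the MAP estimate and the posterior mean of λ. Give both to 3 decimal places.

MAP: 0.351. Posterior mean: 0.390.

Σ times = 20.3. Posterior: Gamma(shape = 5.1+5 = 10.1, rate = 5.6+20.3 = 25.9).
Mode = (α−1)/β = 9.1/25.9 = 0.351.
Mean = α/β = 10.1/25.9 = 0.390.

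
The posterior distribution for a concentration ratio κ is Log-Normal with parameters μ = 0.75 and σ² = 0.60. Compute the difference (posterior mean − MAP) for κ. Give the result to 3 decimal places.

1.696

Mode = exp(μ − σ²) = exp(0.15) = 1.162.
Mean = exp(μ + σ²/2) = exp(1.050) = 2.858.
Difference = 2.858 − 1.162 = 1.696.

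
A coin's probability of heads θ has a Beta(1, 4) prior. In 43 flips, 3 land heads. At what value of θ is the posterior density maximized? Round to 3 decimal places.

0.065

Posterior: Beta(1+3, 4+40) = Beta(4, 44).
Mode = (4−1)/(4+44−2) = 3/46 = 0.065.
Mean = 4/(4+44) = 4/48 = 0.083.
This is the posterior mode — the MAP estimate.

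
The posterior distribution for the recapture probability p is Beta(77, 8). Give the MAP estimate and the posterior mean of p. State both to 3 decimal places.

MAP = 0.916, posterior mean = 0.906

Mode = (77−1)/(77+8−2) = 76/83 = 0.916.
Mean = 77/(77+8) = 77/85 = 0.906.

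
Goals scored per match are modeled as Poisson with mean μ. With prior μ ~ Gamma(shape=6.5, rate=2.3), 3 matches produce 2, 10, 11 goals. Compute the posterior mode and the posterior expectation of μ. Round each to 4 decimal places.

Σ counts = 23. Posterior: Gamma(shape = 6.5+23 = 29.5, rate = 2.3+3 = 5.3).
Mode = (α−1)/β = 28.5/5.3 = 5.3774.
Mean = α/β = 29.5/5.3 = 5.5660.
Mean > mode: the posterior has a right tail.

posterior mode = 5.3774, posterior expectation = 5.5660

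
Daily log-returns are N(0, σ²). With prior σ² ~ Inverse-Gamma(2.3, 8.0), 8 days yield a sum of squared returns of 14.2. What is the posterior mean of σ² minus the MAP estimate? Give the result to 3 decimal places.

0.781

Posterior: Inverse-Gamma(shape = 2.3+8/2 = 6.3, scale = 8.0+14.2/2 = 15.1).
Mode = β/(α+1) = 15.1/7.3 = 2.068.
Mean = β/(α−1) = 15.1/5.3 = 2.849.
Difference = 2.849 − 2.068 = 0.781.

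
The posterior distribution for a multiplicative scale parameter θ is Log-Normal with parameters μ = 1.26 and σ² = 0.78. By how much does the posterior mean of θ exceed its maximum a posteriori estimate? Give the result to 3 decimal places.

3.591

Mode = exp(μ − σ²) = exp(0.48) = 1.616.
Mean = exp(μ + σ²/2) = exp(1.650) = 5.207.
Difference = 5.207 − 1.616 = 3.591.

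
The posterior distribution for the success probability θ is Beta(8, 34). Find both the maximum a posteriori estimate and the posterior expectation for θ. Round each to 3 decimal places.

Mode = (8−1)/(8+34−2) = 7/40 = 0.175.
Mean = 8/(8+34) = 8/42 = 0.190.
Right-skewed posterior ⇒ mode < mean.

θ_MAP = 0.175, E[θ|data] = 0.190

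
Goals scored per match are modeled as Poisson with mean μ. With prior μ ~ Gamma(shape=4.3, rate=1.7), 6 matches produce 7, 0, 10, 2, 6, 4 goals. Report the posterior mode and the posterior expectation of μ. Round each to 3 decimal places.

Σ counts = 29. Posterior: Gamma(shape = 4.3+29 = 33.3, rate = 1.7+6 = 7.7).
Mode = (α−1)/β = 32.3/7.7 = 4.195.
Mean = α/β = 33.3/7.7 = 4.325.
Mean > mode: the posterior has a right tail.

MAP: 4.195. Posterior mean: 4.325.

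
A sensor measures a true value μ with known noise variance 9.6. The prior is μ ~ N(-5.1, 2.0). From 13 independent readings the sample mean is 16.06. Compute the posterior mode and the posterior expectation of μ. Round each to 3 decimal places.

posterior mode = 10.354, posterior expectation = 10.354

Posterior for μ is Normal. Precision-weighted mean: (1/2.0·-5.1 + 13/9.6·16.06) / (1/2.0 + 13/9.6) = 10.354.
A Normal posterior is symmetric, so mode = mean.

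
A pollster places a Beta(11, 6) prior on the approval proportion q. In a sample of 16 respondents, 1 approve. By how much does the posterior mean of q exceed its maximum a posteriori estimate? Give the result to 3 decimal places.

Posterior: Beta(11+1, 6+15) = Beta(12, 21).
Mode = (12−1)/(12+21−2) = 11/31 = 0.355.
Mean = 12/(12+21) = 12/33 = 0.364.
Difference = 0.364 − 0.355 = 0.009.
The mean is pulled above the mode by the posterior's right skew.

0.009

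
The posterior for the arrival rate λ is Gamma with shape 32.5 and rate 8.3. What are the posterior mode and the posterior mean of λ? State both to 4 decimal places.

posterior mode = 3.7952, posterior mean = 3.9157

Mode = (α−1)/β = 31.5/8.3 = 3.7952.
Mean = α/β = 32.5/8.3 = 3.9157.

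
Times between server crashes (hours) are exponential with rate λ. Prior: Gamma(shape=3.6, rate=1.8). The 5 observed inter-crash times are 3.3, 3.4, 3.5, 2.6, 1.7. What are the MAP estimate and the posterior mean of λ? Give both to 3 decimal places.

MAP: 0.466. Posterior mean: 0.528.

Σ times = 14.5. Posterior: Gamma(shape = 3.6+5 = 8.6, rate = 1.8+14.5 = 16.3).
Mode = (α−1)/β = 7.6/16.3 = 0.466.
Mean = α/β = 8.6/16.3 = 0.528.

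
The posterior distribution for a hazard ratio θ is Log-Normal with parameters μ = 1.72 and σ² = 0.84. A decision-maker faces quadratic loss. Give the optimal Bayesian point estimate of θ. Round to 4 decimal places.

Mode = exp(μ − σ²) = exp(0.88) = 2.4109.
Mean = exp(μ + σ²/2) = exp(2.140) = 8.4994.
Quadratic loss ⇒ the optimal estimator is the posterior mean.

8.4994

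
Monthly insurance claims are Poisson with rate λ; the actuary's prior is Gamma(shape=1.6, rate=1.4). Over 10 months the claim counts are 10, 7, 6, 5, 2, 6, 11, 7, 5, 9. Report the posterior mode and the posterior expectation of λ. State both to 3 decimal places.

MAP: 6.018. Posterior mean: 6.105.

Σ counts = 68. Posterior: Gamma(shape = 1.6+68 = 69.6, rate = 1.4+10 = 11.4).
Mode = (α−1)/β = 68.6/11.4 = 6.018.
Mean = α/β = 69.6/11.4 = 6.105.
The posterior is right-skewed, so the mean exceeds the mode.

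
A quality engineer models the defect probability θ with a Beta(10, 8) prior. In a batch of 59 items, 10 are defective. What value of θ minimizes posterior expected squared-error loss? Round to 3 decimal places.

Posterior: Beta(10+10, 8+49) = Beta(20, 57).
Mode = (20−1)/(20+57−2) = 19/75 = 0.253.
Mean = 20/(20+57) = 20/77 = 0.260.
Squared-error loss ⇒ the optimal estimator is the posterior mean.

0.260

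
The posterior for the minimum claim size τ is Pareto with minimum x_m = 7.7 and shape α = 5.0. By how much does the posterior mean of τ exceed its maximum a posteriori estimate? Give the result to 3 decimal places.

The Pareto density is strictly decreasing on [x_m, ∞), so the mode is x_m = 7.700.
Mean = α·x_m/(α−1) = 5.0·7.7/4.0 = 9.625.
Difference = 9.625 − 7.700 = 1.925.
The mean is pulled above the mode by the posterior's right skew.

1.925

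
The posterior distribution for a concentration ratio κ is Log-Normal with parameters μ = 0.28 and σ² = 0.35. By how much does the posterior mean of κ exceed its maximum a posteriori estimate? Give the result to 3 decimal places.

0.644

Mode = exp(μ − σ²) = exp(-0.07) = 0.932.
Mean = exp(μ + σ²/2) = exp(0.455) = 1.576.
Difference = 1.576 − 0.932 = 0.644.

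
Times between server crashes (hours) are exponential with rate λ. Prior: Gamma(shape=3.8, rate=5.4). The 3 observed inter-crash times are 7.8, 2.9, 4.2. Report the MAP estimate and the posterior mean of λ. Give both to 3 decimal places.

Σ times = 14.9. Posterior: Gamma(shape = 3.8+3 = 6.8, rate = 5.4+14.9 = 20.3).
Mode = (α−1)/β = 5.8/20.3 = 0.286.
Mean = α/β = 6.8/20.3 = 0.335.

MAP estimate = 0.286, posterior mean = 0.335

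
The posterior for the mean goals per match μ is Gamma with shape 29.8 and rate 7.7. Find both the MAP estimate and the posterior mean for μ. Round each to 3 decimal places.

Mode = (α−1)/β = 28.8/7.7 = 3.740.
Mean = α/β = 29.8/7.7 = 3.870.

MAP: 3.740. Posterior mean: 3.870.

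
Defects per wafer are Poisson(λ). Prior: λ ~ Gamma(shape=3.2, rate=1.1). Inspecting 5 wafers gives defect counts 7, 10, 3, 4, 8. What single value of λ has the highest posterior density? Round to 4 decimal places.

Σ counts = 32. Posterior: Gamma(shape = 3.2+32 = 35.2, rate = 1.1+5 = 6.1).
Mode = (α−1)/β = 34.2/6.1 = 5.6066.
Mean = α/β = 35.2/6.1 = 5.7705.
This is the posterior mode — the MAP estimate.

5.6066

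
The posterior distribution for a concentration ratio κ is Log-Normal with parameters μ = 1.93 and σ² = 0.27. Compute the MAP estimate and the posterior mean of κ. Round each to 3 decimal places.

Mode = exp(μ − σ²) = exp(1.66) = 5.259.
Mean = exp(μ + σ²/2) = exp(2.065) = 7.885.
The mean is pulled above the mode by the posterior's right skew.

MAP = 5.259; posterior mean = 7.885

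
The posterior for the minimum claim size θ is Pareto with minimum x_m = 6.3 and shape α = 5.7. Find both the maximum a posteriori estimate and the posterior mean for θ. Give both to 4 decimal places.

MAP = 6.3000; posterior mean = 7.6404

The Pareto density is strictly decreasing on [x_m, ∞), so the mode is x_m = 6.3000.
Mean = α·x_m/(α−1) = 5.7·6.3/4.7 = 7.6404.
The mean is pulled above the mode by the posterior's right skew.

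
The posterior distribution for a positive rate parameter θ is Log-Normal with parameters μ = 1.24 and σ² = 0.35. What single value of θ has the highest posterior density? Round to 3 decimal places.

2.435

Mode = exp(μ − σ²) = exp(0.89) = 2.435.
Mean = exp(μ + σ²/2) = exp(1.415) = 4.116.
This is the posterior mode — the MAP estimate.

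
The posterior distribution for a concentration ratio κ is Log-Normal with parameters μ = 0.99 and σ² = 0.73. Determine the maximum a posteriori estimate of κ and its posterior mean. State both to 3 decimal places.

MAP = 1.297; posterior mean = 3.877

Mode = exp(μ − σ²) = exp(0.26) = 1.297.
Mean = exp(μ + σ²/2) = exp(1.355) = 3.877.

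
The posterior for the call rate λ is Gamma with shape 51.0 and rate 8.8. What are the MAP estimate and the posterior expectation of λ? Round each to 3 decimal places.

Mode = (α−1)/β = 50.0/8.8 = 5.682.
Mean = α/β = 51.0/8.8 = 5.795.

MAP: 5.682. Posterior mean: 5.795.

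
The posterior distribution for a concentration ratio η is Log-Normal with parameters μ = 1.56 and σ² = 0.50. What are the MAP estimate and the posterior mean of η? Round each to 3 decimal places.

Mode = exp(μ − σ²) = exp(1.06) = 2.886.
Mean = exp(μ + σ²/2) = exp(1.810) = 6.110.

MAP: 2.886. Posterior mean: 6.110.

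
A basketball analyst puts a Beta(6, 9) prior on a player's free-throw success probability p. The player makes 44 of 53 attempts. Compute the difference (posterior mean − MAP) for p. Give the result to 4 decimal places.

Posterior: Beta(6+44, 9+9) = Beta(50, 18).
Mode = (50−1)/(50+18−2) = 49/66 = 0.7424.
Mean = 50/(50+18) = 50/68 = 0.7353.
Difference = 0.7353 − 0.7424 = -0.0071.

-0.0071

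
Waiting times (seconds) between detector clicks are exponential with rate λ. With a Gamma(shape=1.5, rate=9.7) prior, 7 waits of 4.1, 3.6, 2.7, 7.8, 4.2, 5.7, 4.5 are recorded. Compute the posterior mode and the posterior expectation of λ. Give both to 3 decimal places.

MAP: 0.177. Posterior mean: 0.201.

Σ times = 32.6. Posterior: Gamma(shape = 1.5+7 = 8.5, rate = 9.7+32.6 = 42.3).
Mode = (α−1)/β = 7.5/42.3 = 0.177.
Mean = α/β = 8.5/42.3 = 0.201.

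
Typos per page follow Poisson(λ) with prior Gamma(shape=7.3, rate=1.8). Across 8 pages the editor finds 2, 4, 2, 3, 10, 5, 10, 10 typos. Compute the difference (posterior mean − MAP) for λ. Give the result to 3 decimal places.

0.102

Σ counts = 46. Posterior: Gamma(shape = 7.3+46 = 53.3, rate = 1.8+8 = 9.8).
Mode = (α−1)/β = 52.3/9.8 = 5.337.
Mean = α/β = 53.3/9.8 = 5.439.
Difference = 5.439 − 5.337 = 0.102.
The mean is pulled above the mode by the posterior's right skew.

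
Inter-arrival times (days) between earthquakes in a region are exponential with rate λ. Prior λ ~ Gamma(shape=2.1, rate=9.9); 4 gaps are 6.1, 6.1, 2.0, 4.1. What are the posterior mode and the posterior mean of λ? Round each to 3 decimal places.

Σ times = 18.3. Posterior: Gamma(shape = 2.1+4 = 6.1, rate = 9.9+18.3 = 28.2).
Mode = (α−1)/β = 5.1/28.2 = 0.181.
Mean = α/β = 6.1/28.2 = 0.216.

MAP: 0.181. Posterior mean: 0.216.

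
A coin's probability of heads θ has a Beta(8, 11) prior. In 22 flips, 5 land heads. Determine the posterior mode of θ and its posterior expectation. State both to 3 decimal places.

Posterior: Beta(8+5, 11+17) = Beta(13, 28).
Mode = (13−1)/(13+28−2) = 12/39 = 0.308.
Mean = 13/(13+28) = 13/41 = 0.317.
The mean is pulled above the mode by the posterior's right skew.

posterior mode = 0.308, posterior expectation = 0.317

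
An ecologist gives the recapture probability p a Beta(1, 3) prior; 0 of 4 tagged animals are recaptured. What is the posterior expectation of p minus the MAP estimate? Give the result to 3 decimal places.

Posterior: Beta(1+0, 3+4) = Beta(1, 7).
Since α = 1 ≤ 1 and β > 1, the Beta density is monotone decreasing on [0,1]; the mode is at 0.
Mean = 1/(1+7) = 0.125.
Difference = 0.125 − 0.000 = 0.125.

0.125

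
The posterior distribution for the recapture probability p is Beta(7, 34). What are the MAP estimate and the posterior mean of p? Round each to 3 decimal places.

MAP: 0.154. Posterior mean: 0.171.

Mode = (7−1)/(7+34−2) = 6/39 = 0.154.
Mean = 7/(7+34) = 7/41 = 0.171.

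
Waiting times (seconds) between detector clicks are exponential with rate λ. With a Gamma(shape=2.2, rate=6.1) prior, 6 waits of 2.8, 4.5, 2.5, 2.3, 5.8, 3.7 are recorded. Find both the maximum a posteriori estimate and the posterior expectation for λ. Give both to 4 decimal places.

Σ times = 21.6. Posterior: Gamma(shape = 2.2+6 = 8.2, rate = 6.1+21.6 = 27.7).
Mode = (α−1)/β = 7.2/27.7 = 0.2599.
Mean = α/β = 8.2/27.7 = 0.2960.
Mean > mode: the posterior has a right tail.

λ_MAP = 0.2599, E[λ|data] = 0.2960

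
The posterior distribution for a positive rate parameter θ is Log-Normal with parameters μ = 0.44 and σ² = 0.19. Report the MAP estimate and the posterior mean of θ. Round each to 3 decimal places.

Mode = exp(μ − σ²) = exp(0.25) = 1.284.
Mean = exp(μ + σ²/2) = exp(0.535) = 1.707.

MAP: 1.284. Posterior mean: 1.707.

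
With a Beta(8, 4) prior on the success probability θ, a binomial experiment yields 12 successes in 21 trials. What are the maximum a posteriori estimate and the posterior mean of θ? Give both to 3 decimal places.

MAP = 0.613; posterior mean = 0.606

Posterior: Beta(8+12, 4+9) = Beta(20, 13).
Mode = (20−1)/(20+13−2) = 19/31 = 0.613.
Mean = 20/(20+13) = 20/33 = 0.606.
Mode > mean: the posterior has a left tail.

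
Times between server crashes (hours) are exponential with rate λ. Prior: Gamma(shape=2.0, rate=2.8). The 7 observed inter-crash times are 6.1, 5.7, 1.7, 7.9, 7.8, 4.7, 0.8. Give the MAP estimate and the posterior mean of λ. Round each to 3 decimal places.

λ_MAP = 0.213, E[λ|data] = 0.240

Σ times = 34.7. Posterior: Gamma(shape = 2.0+7 = 9.0, rate = 2.8+34.7 = 37.5).
Mode = (α−1)/β = 8.0/37.5 = 0.213.
Mean = α/β = 9.0/37.5 = 0.240.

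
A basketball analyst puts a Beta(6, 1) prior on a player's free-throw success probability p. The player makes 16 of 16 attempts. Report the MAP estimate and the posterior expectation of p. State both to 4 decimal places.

MAP = 1.0000, posterior mean = 0.9565

Posterior: Beta(6+16, 1+0) = Beta(22, 1).
Since β = 1 ≤ 1 and α > 1, the Beta density is monotone increasing on [0,1]; the mode is at 1.
Mean = 22/(22+1) = 0.9565.
Left-skewed posterior ⇒ mean < mode.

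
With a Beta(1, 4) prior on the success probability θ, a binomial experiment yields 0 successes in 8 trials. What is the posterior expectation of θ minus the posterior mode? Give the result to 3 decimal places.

0.077

Posterior: Beta(1+0, 4+8) = Beta(1, 12).
Since α = 1 ≤ 1 and β > 1, the Beta density is monotone decreasing on [0,1]; the mode is at 0.
Mean = 1/(1+12) = 0.077.
Difference = 0.077 − 0.000 = 0.077.
Right-skewed posterior ⇒ mode < mean.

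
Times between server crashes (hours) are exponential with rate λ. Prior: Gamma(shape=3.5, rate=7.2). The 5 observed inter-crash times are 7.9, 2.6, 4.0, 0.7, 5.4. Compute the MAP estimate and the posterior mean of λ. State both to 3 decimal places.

Σ times = 20.6. Posterior: Gamma(shape = 3.5+5 = 8.5, rate = 7.2+20.6 = 27.8).
Mode = (α−1)/β = 7.5/27.8 = 0.270.
Mean = α/β = 8.5/27.8 = 0.306.

λ_MAP = 0.270, E[λ|data] = 0.306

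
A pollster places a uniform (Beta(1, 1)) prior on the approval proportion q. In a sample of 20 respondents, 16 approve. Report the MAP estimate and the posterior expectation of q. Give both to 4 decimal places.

Posterior: Beta(1+16, 1+4) = Beta(17, 5).
Mode = (17−1)/(17+5−2) = 16/20 = 0.8000.
With a flat prior the MAP equals the MLE, 16/20.
Mean = 17/(17+5) = 17/22 = 0.7727.

MAP: 0.8000. Posterior mean: 0.7727.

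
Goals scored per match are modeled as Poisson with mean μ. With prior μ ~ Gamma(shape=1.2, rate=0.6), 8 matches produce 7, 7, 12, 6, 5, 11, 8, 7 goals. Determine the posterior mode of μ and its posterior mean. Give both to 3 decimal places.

Σ counts = 63. Posterior: Gamma(shape = 1.2+63 = 64.2, rate = 0.6+8 = 8.6).
Mode = (α−1)/β = 63.2/8.6 = 7.349.
Mean = α/β = 64.2/8.6 = 7.465.

MAP = 7.349, posterior mean = 7.465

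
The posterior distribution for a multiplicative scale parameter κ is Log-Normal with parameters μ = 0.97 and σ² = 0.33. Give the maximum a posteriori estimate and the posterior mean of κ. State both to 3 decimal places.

maximum a posteriori estimate = 1.896, posterior mean = 3.111

Mode = exp(μ − σ²) = exp(0.64) = 1.896.
Mean = exp(μ + σ²/2) = exp(1.135) = 3.111.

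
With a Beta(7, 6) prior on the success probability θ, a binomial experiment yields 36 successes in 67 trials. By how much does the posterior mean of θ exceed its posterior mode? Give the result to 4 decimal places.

-0.0010

Posterior: Beta(7+36, 6+31) = Beta(43, 37).
Mode = (43−1)/(43+37−2) = 42/78 = 0.5385.
Mean = 43/(43+37) = 43/80 = 0.5375.
Difference = 0.5375 − 0.5385 = -0.0010.
Mode > mean: the posterior has a left tail.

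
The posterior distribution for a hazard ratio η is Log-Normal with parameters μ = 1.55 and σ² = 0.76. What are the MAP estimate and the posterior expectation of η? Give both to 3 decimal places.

Mode = exp(μ − σ²) = exp(0.79) = 2.203.
Mean = exp(μ + σ²/2) = exp(1.930) = 6.890.

MAP = 2.203, posterior mean = 6.890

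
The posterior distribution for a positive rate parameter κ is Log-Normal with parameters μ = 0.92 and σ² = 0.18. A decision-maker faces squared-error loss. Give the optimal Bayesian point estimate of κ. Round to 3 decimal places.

2.746

Mode = exp(μ − σ²) = exp(0.74) = 2.096.
Mean = exp(μ + σ²/2) = exp(1.010) = 2.746.
Squared-error loss ⇒ the optimal estimator is the posterior mean.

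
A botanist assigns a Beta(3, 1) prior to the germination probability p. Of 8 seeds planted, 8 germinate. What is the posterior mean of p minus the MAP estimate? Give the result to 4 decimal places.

-0.0833

Posterior: Beta(3+8, 1+0) = Beta(11, 1).
Since β = 1 ≤ 1 and α > 1, the Beta density is monotone increasing on [0,1]; the mode is at 1.
Mean = 11/(11+1) = 0.9167.
Difference = 0.9167 − 1.0000 = -0.0833.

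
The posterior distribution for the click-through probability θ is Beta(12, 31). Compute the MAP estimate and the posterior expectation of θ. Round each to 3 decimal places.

Mode = (12−1)/(12+31−2) = 11/41 = 0.268.
Mean = 12/(12+31) = 12/43 = 0.279.
Right-skewed posterior ⇒ mode < mean.

MAP = 0.268, posterior mean = 0.279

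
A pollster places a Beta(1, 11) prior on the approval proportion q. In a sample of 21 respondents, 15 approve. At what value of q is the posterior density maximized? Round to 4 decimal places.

Posterior: Beta(1+15, 11+6) = Beta(16, 17).
Mode = (16−1)/(16+17−2) = 15/31 = 0.4839.
Mean = 16/(16+17) = 16/33 = 0.4848.
This is the posterior mode — the MAP estimate.

0.4839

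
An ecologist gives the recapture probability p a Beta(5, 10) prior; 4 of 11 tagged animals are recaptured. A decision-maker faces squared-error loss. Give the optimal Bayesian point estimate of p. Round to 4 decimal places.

0.3462

Posterior: Beta(5+4, 10+7) = Beta(9, 17).
Mode = (9−1)/(9+17−2) = 8/24 = 0.3333.
Mean = 9/(9+17) = 9/26 = 0.3462.
Squared-error loss ⇒ the optimal estimator is the posterior mean.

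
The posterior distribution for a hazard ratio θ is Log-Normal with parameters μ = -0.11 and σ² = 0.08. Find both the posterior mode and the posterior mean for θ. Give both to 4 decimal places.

MAP = 0.8270; posterior mean = 0.9324

Mode = exp(μ − σ²) = exp(-0.19) = 0.8270.
Mean = exp(μ + σ²/2) = exp(-0.070) = 0.9324.
Right-skewed posterior ⇒ mode < mean.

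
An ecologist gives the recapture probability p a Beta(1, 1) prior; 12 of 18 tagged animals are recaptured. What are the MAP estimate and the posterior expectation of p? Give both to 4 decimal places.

p_MAP = 0.6667, E[p|data] = 0.6500

Posterior: Beta(1+12, 1+6) = Beta(13, 7).
Mode = (13−1)/(13+7−2) = 12/18 = 0.6667.
With a flat prior the MAP equals the MLE, 12/18.
Mean = 13/(13+7) = 13/20 = 0.6500.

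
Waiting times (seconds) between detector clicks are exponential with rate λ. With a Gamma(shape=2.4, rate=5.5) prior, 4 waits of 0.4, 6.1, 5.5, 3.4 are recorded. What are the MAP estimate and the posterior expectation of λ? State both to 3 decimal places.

Σ times = 15.4. Posterior: Gamma(shape = 2.4+4 = 6.4, rate = 5.5+15.4 = 20.9).
Mode = (α−1)/β = 5.4/20.9 = 0.258.
Mean = α/β = 6.4/20.9 = 0.306.
The mean is pulled above the mode by the posterior's right skew.

λ_MAP = 0.258, E[λ|data] = 0.306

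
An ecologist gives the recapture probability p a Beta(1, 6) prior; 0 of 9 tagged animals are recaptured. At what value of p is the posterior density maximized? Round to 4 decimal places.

0.0000

Posterior: Beta(1+0, 6+9) = Beta(1, 15).
Since α = 1 ≤ 1 and β > 1, the Beta density is monotone decreasing on [0,1]; the mode is at 0.
Mean = 1/(1+15) = 0.0625.
This is the posterior mode — the MAP estimate.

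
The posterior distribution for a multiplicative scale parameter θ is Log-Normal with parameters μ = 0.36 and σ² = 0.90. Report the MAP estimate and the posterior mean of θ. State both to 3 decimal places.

MAP = 0.583, posterior mean = 2.248

Mode = exp(μ − σ²) = exp(-0.54) = 0.583.
Mean = exp(μ + σ²/2) = exp(0.810) = 2.248.
The mean is pulled above the mode by the posterior's right skew.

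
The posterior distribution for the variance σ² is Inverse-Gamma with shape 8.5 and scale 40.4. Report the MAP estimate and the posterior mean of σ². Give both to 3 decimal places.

σ²_MAP = 4.253, E[σ²|data] = 5.387

Mode = β/(α+1) = 40.4/9.5 = 4.253.
Mean = β/(α−1) = 40.4/7.5 = 5.387.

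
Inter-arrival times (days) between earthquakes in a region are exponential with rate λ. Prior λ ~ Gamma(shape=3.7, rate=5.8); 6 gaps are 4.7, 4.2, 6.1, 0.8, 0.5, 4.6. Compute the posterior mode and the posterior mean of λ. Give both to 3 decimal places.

Σ times = 20.9. Posterior: Gamma(shape = 3.7+6 = 9.7, rate = 5.8+20.9 = 26.7).
Mode = (α−1)/β = 8.7/26.7 = 0.326.
Mean = α/β = 9.7/26.7 = 0.363.
The posterior is right-skewed, so the mean exceeds the mode.

MAP = 0.326, posterior mean = 0.363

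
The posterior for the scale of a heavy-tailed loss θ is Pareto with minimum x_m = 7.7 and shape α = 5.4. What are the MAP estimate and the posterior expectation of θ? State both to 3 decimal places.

MAP: 7.700. Posterior mean: 9.450.

The Pareto density is strictly decreasing on [x_m, ∞), so the mode is x_m = 7.700.
Mean = α·x_m/(α−1) = 5.4·7.7/4.4 = 9.450.
The posterior is right-skewed, so the mean exceeds the mode.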